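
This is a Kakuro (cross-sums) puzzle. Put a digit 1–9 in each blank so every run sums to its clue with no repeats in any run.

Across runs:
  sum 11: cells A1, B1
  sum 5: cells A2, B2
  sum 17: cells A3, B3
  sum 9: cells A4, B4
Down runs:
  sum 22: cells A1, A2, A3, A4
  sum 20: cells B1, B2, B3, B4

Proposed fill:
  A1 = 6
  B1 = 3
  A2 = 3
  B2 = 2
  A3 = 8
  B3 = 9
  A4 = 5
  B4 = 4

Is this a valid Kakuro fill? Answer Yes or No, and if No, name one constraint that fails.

No — the across run A1–B1 sums to 9, not 11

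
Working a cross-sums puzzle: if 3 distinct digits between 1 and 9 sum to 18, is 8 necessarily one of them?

No

Counterexample: {2,7,9} sums to 18 without using 8.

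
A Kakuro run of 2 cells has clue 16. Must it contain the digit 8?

No

The only way to make 16 from 2 distinct digits is {7,9}, which does not contain 8.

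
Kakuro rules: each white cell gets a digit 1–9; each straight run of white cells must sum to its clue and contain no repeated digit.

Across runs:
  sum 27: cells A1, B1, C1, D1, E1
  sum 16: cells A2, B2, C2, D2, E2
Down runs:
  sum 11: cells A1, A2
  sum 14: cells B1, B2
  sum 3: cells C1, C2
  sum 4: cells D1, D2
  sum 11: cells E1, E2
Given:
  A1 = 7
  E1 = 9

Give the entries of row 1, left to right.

16 in 5 cells must be {1,2,3,4,6}; 3 in 2 cells must be {1,2}; 4 in 2 cells must be {1,3}.
A2 = 11 − 7 = 4 completes the 11 down.
Given what's placed, B2 must be 6 to fit the 16 across and 14 down.
E2 = 11 − 9 = 2 completes the 11 down.
B1 = 14 − 6 = 8 completes the 14 down.
Given what's placed, D1 must be 1 to fit the 27 across and 4 down.
Given what's placed, C2 must be 1 to fit the 16 across and 3 down.
D2 = 16 − 13 = 3 completes the 16 across.
C1 = 27 − 25 = 2 completes the 27 across.

7 8 2 1 9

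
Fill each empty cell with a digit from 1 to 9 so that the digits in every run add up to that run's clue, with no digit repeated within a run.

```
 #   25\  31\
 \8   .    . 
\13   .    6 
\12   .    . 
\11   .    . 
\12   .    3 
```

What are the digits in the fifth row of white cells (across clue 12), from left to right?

9 3

R1C2 = 5: the only remaining digit allowed by both the 8 across and the 31 down.
R2C1 = 13 − 6 = 7 completes the 13 across.
R5C1 = 12 − 3 = 9 completes the 12 across.
R1C1 = 8 − 5 = 3 completes the 8 across.
Nothing is forced directly, so branch on R3C1, whose candidates are 4 or 5. If R3C1 = 5: then R3C2 would have to be in {7} for the 12 across but in {8,9} for the 31 down — contradiction. So R3C1 = 4.
R3C2 = 12 − 4 = 8 completes the 12 across.
R4C1 = 25 − 23 = 2 completes the 25 down.
R4C2 = 11 − 2 = 9 completes the 11 across.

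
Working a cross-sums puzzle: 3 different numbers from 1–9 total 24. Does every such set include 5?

The only way to make 24 from 3 distinct digits is {7,8,9}, which does not contain 5.

No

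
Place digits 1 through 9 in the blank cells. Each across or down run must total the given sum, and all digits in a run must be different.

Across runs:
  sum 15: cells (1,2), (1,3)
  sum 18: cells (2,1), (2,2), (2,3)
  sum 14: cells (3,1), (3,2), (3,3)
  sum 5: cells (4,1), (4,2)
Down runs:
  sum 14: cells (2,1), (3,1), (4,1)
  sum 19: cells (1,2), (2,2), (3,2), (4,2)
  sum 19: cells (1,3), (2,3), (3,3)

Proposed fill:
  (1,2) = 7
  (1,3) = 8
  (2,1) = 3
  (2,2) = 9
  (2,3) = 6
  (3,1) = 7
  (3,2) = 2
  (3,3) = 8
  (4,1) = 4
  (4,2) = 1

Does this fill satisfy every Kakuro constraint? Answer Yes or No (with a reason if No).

No — the down run (1,3)–(3,3) sums to 22, not 19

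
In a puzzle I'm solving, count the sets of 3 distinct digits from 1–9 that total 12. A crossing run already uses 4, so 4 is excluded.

4

3 distinct digits from 1–9 sum between 6 and 24.
Dropping sets that contain 4.
Enumerating: {1,2,9}, {1,3,8}, {1,5,6}, {2,3,7}.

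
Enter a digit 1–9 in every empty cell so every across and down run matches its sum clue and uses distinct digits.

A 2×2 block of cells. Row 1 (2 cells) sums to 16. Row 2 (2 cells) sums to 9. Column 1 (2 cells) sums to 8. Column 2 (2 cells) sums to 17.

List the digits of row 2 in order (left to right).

1 8

16 in 2 cells must be {7,9}; 17 in 2 cells must be {8,9}.
The 16 across and the 8 down share only 7, so (1,1) = 7.
(1,2) = 16 − 7 = 9 completes the 16 across.
(2,1) = 8 − 7 = 1 completes the 8 down.
(2,2) = 9 − 1 = 8 completes the 9 across.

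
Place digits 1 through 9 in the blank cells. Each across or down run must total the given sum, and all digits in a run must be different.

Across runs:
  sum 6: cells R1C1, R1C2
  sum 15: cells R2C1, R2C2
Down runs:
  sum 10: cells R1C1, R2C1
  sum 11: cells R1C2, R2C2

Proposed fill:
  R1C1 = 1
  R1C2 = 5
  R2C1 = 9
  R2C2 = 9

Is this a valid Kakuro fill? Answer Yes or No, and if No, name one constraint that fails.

No — the across run R2C1–R2C2 sums to 18, not 15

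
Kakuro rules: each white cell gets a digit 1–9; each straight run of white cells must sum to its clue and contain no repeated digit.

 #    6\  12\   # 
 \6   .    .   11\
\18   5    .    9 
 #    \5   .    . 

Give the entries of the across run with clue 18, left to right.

R1C1 = 6 − 5 = 1 completes the 6 down.
R1C2 = 6 − 1 = 5 completes the 6 across.
R2C2 = 18 − 14 = 4 completes the 18 across.
R3C2 = 12 − 9 = 3 completes the 12 down.
R3C3 = 5 − 3 = 2 completes the 5 across.

5 4 9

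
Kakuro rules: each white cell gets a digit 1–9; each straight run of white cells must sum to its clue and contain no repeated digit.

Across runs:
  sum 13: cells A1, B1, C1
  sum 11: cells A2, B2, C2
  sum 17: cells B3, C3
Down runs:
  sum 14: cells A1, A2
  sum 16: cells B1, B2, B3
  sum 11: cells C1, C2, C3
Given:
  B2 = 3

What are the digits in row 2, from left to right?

17 in 2 cells must be {8,9}.
Given what's placed, A2 must be 6 to fit the 11 across and 14 down.
C2 = 11 − 9 = 2 completes the 11 across.
Given what's placed, C3 must be 8 to fit the 17 across and 11 down.
A1 = 14 − 6 = 8 completes the 14 down.
Given what's placed, B1 must be 4 to fit the 13 across and 16 down.
C1 = 13 − 12 = 1 completes the 13 across.
B3 = 17 − 8 = 9 completes the 17 across.

6, 3, 2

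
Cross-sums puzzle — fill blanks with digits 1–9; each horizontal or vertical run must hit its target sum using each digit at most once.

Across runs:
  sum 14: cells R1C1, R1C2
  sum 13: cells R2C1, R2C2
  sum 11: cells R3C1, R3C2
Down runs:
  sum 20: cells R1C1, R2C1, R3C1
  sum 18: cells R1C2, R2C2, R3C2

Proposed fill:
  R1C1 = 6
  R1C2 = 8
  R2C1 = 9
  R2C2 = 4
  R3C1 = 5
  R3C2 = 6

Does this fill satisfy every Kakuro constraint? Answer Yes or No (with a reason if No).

Yes

Across: 6+8=14; 9+4=13; 5+6=11. Down: 6+9+5=20; 8+4+6=18. No digit repeats within any run.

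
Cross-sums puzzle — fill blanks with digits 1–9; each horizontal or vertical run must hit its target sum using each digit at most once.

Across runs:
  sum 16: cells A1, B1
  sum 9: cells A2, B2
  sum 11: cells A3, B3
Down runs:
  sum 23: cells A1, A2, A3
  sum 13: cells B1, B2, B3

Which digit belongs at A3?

16 in 2 cells must be {7,9}; 23 in 3 cells must be {6,8,9}.
The 16 across and the 23 down share only 9, so A1 = 9.
B1 = 16 − 9 = 7 completes the 16 across.
Nothing is forced directly, so branch on A2, whose candidates are 6 or 8. If A2 = 6: then B2 would have to be in {3} for the 9 across but in {1,2,4,5} for the 13 down — contradiction. So A2 = 8.
B2 = 9 − 8 = 1 completes the 9 across.
A3 = 23 − 17 = 6 completes the 23 down.
B3 = 11 − 6 = 5 completes the 11 across.

6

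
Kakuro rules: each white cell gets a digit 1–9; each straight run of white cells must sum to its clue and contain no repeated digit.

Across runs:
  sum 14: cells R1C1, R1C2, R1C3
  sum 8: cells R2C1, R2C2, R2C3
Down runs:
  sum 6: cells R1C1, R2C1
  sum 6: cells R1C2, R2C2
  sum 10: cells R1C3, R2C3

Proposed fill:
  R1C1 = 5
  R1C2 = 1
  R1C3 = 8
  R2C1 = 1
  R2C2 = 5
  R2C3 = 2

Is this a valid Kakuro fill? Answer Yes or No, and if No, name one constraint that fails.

Yes

Across: 5+1+8=14; 1+5+2=8. Down: 5+1=6; 1+5=6; 8+2=10. No digit repeats within any run.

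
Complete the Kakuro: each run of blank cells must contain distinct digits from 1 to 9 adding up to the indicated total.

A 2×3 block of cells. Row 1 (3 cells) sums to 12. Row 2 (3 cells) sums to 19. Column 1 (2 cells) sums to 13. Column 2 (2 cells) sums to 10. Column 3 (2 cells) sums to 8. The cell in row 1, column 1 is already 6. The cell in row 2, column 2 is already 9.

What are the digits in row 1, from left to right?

(1,2) = 10 − 9 = 1 completes the 10 down.
(1,3) = 12 − 7 = 5 completes the 12 across.
(2,1) = 13 − 6 = 7 completes the 13 down.
(2,3) = 19 − 16 = 3 completes the 19 across.

6, 1, 5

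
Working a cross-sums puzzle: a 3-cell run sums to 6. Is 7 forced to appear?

No

The only way to make 6 from 3 distinct digits is {1,2,3}, which does not contain 7.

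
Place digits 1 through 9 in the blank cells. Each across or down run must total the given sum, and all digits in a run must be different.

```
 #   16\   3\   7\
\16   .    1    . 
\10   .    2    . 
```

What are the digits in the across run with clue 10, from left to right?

7 2 1

16 in 2 cells must be {7,9}; 3 in 2 cells must be {1,2}.
Given what's placed, R1C3 must be 6 to fit the 16 across and 7 down.
Given what's placed, R2C1 must be 7 to fit the 10 across and 16 down.
R2C3 = 10 − 9 = 1 completes the 10 across.
R1C1 = 16 − 7 = 9 completes the 16 across.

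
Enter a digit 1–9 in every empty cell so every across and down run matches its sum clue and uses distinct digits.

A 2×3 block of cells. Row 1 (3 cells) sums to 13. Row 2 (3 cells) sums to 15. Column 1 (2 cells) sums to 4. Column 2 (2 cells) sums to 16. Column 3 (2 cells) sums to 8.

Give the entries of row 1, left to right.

4 in 2 cells must be {1,3}; 16 in 2 cells must be {7,9}.
Nothing is forced directly, so branch on (1,1), whose candidates are 1 or 3. If (1,1) = 3: that forces (1,2) = 9, (1,3) = 1, (2,1) = 1, after which (2,2) would have to be in {5,6,8,9} for the 15 across but in {7} for the 16 down — contradiction. So (1,1) = 1.
(2,1) = 4 − 1 = 3 completes the 4 down.
Given what's placed, (2,2) must be 7 to fit the 15 across and 16 down.
(2,3) = 15 − 10 = 5 completes the 15 across.
(1,2) = 16 − 7 = 9 completes the 16 down.
(1,3) = 13 − 10 = 3 completes the 13 across.

1, 9, 3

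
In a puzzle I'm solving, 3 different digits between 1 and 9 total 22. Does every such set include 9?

Yes

Every partition of 22 into 3 distinct digits includes 9: {5,8,9}, {6,7,9}.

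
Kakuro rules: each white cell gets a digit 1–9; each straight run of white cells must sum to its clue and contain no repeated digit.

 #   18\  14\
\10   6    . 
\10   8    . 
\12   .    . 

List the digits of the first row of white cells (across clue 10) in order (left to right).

6 4

R1C2 = 10 − 6 = 4 completes the 10 across.
R2C2 = 10 − 8 = 2 completes the 10 across.
R3C1 = 18 − 14 = 4 completes the 18 down.
R3C2 = 12 − 4 = 8 completes the 12 across.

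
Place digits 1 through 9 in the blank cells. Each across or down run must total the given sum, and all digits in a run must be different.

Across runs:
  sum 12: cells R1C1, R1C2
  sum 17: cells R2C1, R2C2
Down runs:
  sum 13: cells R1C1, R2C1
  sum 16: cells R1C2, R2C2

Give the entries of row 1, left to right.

5 7

17 in 2 cells must be {8,9}; 16 in 2 cells must be {7,9}.
The 17 across and the 16 down share only 9, so R2C2 = 9.
R1C2 = 16 − 9 = 7 completes the 16 down.
R2C1 = 17 − 9 = 8 completes the 17 across.
R1C1 = 12 − 7 = 5 completes the 12 across.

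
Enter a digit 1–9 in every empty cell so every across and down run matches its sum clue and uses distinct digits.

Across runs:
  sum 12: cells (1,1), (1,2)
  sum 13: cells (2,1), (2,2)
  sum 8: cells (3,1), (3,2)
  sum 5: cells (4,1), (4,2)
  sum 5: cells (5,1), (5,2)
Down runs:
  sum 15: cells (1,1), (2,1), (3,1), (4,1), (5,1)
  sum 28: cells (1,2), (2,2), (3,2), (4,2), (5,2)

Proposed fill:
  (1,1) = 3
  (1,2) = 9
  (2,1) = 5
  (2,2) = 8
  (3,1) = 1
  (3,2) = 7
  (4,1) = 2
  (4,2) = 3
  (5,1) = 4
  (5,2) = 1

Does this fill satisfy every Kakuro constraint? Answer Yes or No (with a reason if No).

Across: 3+9=12; 5+8=13; 1+7=8; 2+3=5; 4+1=5. Down: 3+5+1+2+4=15; 9+8+7+3+1=28. No digit repeats within any run.

Yes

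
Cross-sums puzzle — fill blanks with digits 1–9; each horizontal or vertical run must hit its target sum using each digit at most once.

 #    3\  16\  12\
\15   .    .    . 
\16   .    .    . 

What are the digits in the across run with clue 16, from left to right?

3 in 2 cells must be {1,2}; 16 in 2 cells must be {7,9}.
Nothing is forced directly, so branch on R1C2, whose candidates are 7 or 9. If R1C2 = 7: that forces R1C1 = 2, after which R1C3 would have to be in {6} for the 15 across but in {3,4,5,7,8,9} for the 12 down — contradiction. So R1C2 = 9.
R2C2 = 16 − 9 = 7 completes the 16 down.
Given what's placed, R2C1 must be 1 to fit the 16 across and 3 down.
R2C3 = 16 − 8 = 8 completes the 16 across.
R1C1 = 3 − 1 = 2 completes the 3 down.
R1C3 = 15 − 11 = 4 completes the 15 across.

1 7 8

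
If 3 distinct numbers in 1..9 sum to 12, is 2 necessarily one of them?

Counterexample: {1,3,8} sums to 12 without using 2.

No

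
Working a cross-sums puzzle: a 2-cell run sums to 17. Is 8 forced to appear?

Yes

The only way to make 17 from 2 distinct digits is {8,9}, which contains 8.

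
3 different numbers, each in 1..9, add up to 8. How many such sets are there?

2

3 distinct digits from 1–9 sum between 6 and 24.
Enumerating: {1,2,5}, {1,3,4}.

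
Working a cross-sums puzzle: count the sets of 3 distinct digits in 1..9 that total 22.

3 distinct digits from 1–9 sum between 6 and 24.
Enumerating: {5,8,9}, {6,7,9}.

2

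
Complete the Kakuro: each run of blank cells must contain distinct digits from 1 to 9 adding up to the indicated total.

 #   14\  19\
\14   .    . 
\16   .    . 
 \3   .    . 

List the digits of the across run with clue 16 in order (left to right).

7, 9

16 in 2 cells must be {7,9}; 3 in 2 cells must be {1,2}.
The 3 across and the 19 down share only 2, so R3C2 = 2.
Given what's placed, R2C2 must be 9 to fit the 16 across and 19 down.
R3C1 = 3 − 2 = 1 completes the 3 across.
R1C2 = 19 − 11 = 8 completes the 19 down.
R2C1 = 16 − 9 = 7 completes the 16 across.
R1C1 = 14 − 8 = 6 completes the 14 across.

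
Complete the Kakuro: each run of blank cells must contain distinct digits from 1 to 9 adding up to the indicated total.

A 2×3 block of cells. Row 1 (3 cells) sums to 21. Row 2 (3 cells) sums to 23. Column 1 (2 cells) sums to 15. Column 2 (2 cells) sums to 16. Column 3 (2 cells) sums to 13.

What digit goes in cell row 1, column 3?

5

23 in 3 cells must be {6,8,9}; 16 in 2 cells must be {7,9}.
The 23 across and the 16 down share only 9, so (2,2) = 9.
(1,2) = 16 − 9 = 7 completes the 16 down.
Nothing is forced directly, so branch on (2,1), whose candidates are 6 or 8. If (2,1) = 8: then (1,1) would have to be in {5,6,8,9} for the 21 across but in {7} for the 15 down — contradiction. So (2,1) = 6.
(1,1) = 15 − 6 = 9 completes the 15 down.
(1,3) = 21 − 16 = 5 completes the 21 across.
(2,3) = 23 − 15 = 8 completes the 23 across.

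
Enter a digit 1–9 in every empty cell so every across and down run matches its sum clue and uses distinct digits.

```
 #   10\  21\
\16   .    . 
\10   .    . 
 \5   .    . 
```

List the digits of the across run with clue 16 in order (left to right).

7 9

16 in 2 cells must be {7,9}.
The 16 across and the 10 down share only 7, so R1C1 = 7.
R1C2 = 16 − 7 = 9 completes the 16 across.
Given what's placed, R3C2 must be 4 to fit the 5 across and 21 down.
R2C2 = 21 − 13 = 8 completes the 21 down.
R3C1 = 5 − 4 = 1 completes the 5 across.
R2C1 = 10 − 8 = 2 completes the 10 across.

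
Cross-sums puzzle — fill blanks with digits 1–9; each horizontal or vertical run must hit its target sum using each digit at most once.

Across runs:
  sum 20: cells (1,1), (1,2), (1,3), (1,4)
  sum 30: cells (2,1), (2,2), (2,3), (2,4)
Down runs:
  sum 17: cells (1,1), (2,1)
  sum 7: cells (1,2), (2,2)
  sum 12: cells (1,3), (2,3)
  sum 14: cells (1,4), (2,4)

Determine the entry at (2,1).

30 in 4 cells must be {6,7,8,9}; 17 in 2 cells must be {8,9}.
Only 6 fits (2,2) under both its across sum 30 and down sum 7.
(1,2) = 7 − 6 = 1 completes the 7 down.
Nothing is forced directly, so branch on (1,1), whose candidates are 8 or 9. If (1,1) = 9: that forces (2,1) = 8, (2,4) = 9, after which (1,4) would have to be in {2,3,4,6,7,8} for the 20 across but in {5} for the 14 down — contradiction. So (1,1) = 8.
(2,1) = 17 − 8 = 9 completes the 17 down.

9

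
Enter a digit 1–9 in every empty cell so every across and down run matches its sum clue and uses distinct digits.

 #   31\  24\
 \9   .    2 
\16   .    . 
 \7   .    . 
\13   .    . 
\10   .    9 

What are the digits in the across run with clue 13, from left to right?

8 5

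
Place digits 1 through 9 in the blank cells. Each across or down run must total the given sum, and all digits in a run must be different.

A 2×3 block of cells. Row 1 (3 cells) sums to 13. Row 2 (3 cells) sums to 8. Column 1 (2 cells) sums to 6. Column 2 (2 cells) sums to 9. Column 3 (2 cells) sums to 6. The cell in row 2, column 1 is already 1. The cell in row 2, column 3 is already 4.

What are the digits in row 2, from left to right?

1 3 4

(1,1) = 6 − 1 = 5 completes the 6 down.
(1,3) = 6 − 4 = 2 completes the 6 down.
(2,2) = 8 − 5 = 3 completes the 8 across.
(1,2) = 13 − 7 = 6 completes the 13 across.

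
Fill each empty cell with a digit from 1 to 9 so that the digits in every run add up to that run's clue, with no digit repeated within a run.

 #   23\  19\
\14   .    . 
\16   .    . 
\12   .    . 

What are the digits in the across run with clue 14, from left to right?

16 in 2 cells must be {7,9}; 23 in 3 cells must be {6,8,9}.
The 16 across and the 23 down share only 9, so R2C1 = 9.
R2C2 = 16 − 9 = 7 completes the 16 across.
Given what's placed, R3C1 must be 8 to fit the 12 across and 23 down.
R3C2 = 12 − 8 = 4 completes the 12 across.
R1C1 = 23 − 17 = 6 completes the 23 down.
R1C2 = 14 − 6 = 8 completes the 14 across.

6, 8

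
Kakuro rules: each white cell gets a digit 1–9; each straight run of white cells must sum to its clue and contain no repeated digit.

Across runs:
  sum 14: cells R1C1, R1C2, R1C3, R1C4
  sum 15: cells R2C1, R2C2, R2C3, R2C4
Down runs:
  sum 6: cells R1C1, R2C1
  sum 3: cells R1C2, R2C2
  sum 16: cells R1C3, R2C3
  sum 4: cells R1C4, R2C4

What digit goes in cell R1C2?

3 in 2 cells must be {1,2}; 16 in 2 cells must be {7,9}; 4 in 2 cells must be {1,3}.
Only 7 fits R1C3 under both its across sum 14 and down sum 16.
Given what's placed, R1C4 must be 1 to fit the 14 across and 4 down.
R2C3 = 16 − 7 = 9 completes the 16 down.
R2C4 = 4 − 1 = 3 completes the 4 down.
R1C2 = 2: the only remaining digit allowed by both the 14 across and the 3 down.

2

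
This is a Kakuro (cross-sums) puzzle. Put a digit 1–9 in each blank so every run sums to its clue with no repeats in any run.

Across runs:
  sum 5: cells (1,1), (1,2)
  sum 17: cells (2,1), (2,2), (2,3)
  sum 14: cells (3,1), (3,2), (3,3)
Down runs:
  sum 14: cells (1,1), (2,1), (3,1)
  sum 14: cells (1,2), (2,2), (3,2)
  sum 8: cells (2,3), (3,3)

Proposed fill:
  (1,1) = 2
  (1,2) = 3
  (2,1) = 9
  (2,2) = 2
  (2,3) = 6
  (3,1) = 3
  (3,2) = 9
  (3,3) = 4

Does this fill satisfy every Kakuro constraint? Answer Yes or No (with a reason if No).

No — the down run (2,3)–(3,3) sums to 10, not 8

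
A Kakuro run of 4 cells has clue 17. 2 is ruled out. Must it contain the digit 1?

Every partition of 17 into 4 distinct digits under that restriction includes 1: {1,3,4,9}, {1,3,5,8}, {1,3,6,7}, {1,4,5,7}.

Yes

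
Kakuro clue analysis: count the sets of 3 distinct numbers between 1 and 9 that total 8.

3 distinct digits from 1–9 sum between 6 and 24.
Enumerating: {1,2,5}, {1,3,4}.

2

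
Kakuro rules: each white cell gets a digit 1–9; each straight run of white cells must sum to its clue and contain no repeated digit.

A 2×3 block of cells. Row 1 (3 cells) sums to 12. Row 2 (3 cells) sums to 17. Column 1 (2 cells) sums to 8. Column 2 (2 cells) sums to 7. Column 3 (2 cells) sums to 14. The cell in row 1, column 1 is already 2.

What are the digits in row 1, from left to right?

2 4 6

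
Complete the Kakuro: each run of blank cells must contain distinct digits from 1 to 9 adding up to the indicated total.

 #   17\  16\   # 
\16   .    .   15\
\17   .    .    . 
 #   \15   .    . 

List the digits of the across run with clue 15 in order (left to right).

6 9

16 in 2 cells must be {7,9}; 17 in 2 cells must be {8,9}.
The 16 across and the 17 down share only 9, so R1C1 = 9.
R1C2 = 16 − 9 = 7 completes the 16 across.
R2C1 = 17 − 9 = 8 completes the 17 down.
No cell is forced outright now. R2C3 can only be 6 or 7 (the digits allowed by both its 17 across and its 15 down). If R2C3 = 7: then R2C2 would have to be in {2} for the 17 across but in {1,3,4,5,6,8} for the 16 down — contradiction. So R2C3 = 6.
R2C2 = 17 − 14 = 3 completes the 17 across.
R3C2 = 16 − 10 = 6 completes the 16 down.
R3C3 = 15 − 6 = 9 completes the 15 across.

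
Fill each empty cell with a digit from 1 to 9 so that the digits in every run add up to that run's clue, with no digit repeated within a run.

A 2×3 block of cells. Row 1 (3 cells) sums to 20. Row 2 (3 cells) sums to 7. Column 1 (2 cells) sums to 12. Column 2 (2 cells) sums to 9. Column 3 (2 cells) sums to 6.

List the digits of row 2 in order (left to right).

4 2 1

7 in 3 cells must be {1,2,4}.
The 7 across and the 12 down share only 4, so (2,1) = 4.
(1,1) = 12 − 4 = 8 completes the 12 down.
Given what's placed, (1,3) must be 5 to fit the 20 across and 6 down.
(2,3) = 6 − 5 = 1 completes the 6 down.
(1,2) = 20 − 13 = 7 completes the 20 across.
(2,2) = 7 − 5 = 2 completes the 7 across.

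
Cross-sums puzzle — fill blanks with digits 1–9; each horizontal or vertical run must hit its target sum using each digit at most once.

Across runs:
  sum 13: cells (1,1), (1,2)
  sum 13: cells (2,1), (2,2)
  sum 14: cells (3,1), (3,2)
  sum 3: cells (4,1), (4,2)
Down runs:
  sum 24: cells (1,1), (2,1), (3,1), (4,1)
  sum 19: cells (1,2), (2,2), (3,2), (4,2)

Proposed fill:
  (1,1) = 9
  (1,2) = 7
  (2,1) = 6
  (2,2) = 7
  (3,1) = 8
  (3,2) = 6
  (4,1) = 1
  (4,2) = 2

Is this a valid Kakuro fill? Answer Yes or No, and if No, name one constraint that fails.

No — the across run (1,1)–(1,2) sums to 16, not 13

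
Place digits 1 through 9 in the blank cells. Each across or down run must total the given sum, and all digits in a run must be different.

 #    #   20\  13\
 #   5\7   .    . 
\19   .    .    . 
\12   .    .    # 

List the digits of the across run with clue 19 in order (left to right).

Nothing is forced directly, so branch on R3C1, whose candidates are 3 or 4. If R3C1 = 4: then R2C1 would have to be in {2,3,4,5,6,7,8,9} for the 19 across but in {1} for the 5 down — contradiction. So R3C1 = 3.
R2C1 = 5 − 3 = 2 completes the 5 down.
R3C2 = 12 − 3 = 9 completes the 12 across.
R2C2 = 8: the only remaining digit allowed by both the 19 across and the 20 down.
R2C3 = 19 − 10 = 9 completes the 19 across.
R1C2 = 20 − 17 = 3 completes the 20 down.
R1C3 = 7 − 3 = 4 completes the 7 across.

2 8 9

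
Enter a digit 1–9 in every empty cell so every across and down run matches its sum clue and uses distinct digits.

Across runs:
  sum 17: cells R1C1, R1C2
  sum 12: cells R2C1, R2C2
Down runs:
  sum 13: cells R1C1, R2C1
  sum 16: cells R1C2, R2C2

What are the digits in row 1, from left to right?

8, 9

17 in 2 cells must be {8,9}; 16 in 2 cells must be {7,9}.
The 17 across and the 16 down share only 9, so R1C2 = 9.
R2C2 = 16 − 9 = 7 completes the 16 down.
R1C1 = 17 − 9 = 8 completes the 17 across.
R2C1 = 12 − 7 = 5 completes the 12 across.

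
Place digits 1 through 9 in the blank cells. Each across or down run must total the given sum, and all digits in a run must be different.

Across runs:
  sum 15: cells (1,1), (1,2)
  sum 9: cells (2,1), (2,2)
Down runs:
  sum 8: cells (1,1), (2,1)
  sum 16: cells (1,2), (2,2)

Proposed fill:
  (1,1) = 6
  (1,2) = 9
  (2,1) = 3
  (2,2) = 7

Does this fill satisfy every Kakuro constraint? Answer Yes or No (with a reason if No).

No — the across run (2,1)–(2,2) sums to 10, not 9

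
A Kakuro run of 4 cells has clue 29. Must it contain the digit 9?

Yes

The only way to make 29 from 4 distinct digits is {5,7,8,9}, which contains 9.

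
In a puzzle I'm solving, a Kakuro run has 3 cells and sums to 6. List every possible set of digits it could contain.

{1,2,3}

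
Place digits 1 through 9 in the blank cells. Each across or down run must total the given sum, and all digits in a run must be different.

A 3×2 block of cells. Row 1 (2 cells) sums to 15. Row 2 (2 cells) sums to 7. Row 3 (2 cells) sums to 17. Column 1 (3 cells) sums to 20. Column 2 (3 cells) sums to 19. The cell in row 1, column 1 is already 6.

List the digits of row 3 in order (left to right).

9 8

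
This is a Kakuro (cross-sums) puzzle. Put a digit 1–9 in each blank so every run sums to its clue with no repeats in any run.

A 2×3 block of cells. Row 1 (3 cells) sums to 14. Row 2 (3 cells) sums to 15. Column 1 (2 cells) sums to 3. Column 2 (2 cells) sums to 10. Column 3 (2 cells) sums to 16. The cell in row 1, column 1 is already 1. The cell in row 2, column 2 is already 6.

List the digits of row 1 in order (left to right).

1, 4, 9

3 in 2 cells must be {1,2}; 16 in 2 cells must be {7,9}.
(1,2) = 10 − 6 = 4 completes the 10 down.
(1,3) = 14 − 5 = 9 completes the 14 across.
(2,1) = 3 − 1 = 2 completes the 3 down.
(2,3) = 15 − 8 = 7 completes the 15 across.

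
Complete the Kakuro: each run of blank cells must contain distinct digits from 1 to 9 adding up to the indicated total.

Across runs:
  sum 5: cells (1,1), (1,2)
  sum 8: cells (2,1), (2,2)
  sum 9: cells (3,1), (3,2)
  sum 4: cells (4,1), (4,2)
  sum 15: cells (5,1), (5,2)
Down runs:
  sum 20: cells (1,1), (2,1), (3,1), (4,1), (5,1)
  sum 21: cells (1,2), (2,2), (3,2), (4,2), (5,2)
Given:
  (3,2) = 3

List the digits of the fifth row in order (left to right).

4 in 2 cells must be {1,3}.
(3,1) = 9 − 3 = 6 completes the 9 across.
(4,2) = 1: the only remaining digit allowed by both the 4 across and the 21 down.
(4,1) = 4 − 1 = 3 completes the 4 across.
Given what's placed, (5,1) must be 8 to fit the 15 across and 20 down.
(5,2) = 15 − 8 = 7 completes the 15 across.

8 7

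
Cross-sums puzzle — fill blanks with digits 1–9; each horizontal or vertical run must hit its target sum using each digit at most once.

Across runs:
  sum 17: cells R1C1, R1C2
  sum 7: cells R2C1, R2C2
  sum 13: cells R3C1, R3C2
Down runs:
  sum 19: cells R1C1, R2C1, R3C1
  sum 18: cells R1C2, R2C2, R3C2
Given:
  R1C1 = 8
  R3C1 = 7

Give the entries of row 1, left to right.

17 in 2 cells must be {8,9}.
R1C2 = 17 − 8 = 9 completes the 17 across.
R2C1 = 19 − 15 = 4 completes the 19 down.
R2C2 = 7 − 4 = 3 completes the 7 across.
R3C2 = 13 − 7 = 6 completes the 13 across.

8 9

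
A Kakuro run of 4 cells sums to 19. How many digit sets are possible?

11

4 distinct digits from 1–9 sum between 10 and 30.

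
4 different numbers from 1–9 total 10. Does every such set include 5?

The only way to make 10 from 4 distinct digits is {1,2,3,4}, which does not contain 5.

No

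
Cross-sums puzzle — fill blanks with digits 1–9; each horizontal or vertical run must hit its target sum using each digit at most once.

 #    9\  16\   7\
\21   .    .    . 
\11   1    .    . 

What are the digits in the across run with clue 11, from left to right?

16 in 2 cells must be {7,9}.
R1C1 = 9 − 1 = 8 completes the 9 down.
R2C2 = 7: the only remaining digit allowed by both the 11 across and the 16 down.
R2C3 = 11 − 8 = 3 completes the 11 across.
R1C2 = 16 − 7 = 9 completes the 16 down.
R1C3 = 21 − 17 = 4 completes the 21 across.

1 7 3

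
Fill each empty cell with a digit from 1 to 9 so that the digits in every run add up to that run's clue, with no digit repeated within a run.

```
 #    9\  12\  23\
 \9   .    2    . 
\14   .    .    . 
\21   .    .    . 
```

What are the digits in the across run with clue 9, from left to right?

23 in 3 cells must be {6,8,9}.
R1C3 = 6: the only remaining digit allowed by both the 9 across and the 23 down.
R1C1 = 9 − 8 = 1 completes the 9 across.

1 2 6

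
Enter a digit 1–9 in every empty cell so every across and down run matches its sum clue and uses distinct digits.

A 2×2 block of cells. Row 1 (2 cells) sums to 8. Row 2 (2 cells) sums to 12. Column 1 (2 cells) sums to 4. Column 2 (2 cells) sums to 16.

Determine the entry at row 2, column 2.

9

4 in 2 cells must be {1,3}; 16 in 2 cells must be {7,9}.
The 8 across and the 16 down share only 7, so (1,2) = 7.
The 12 across and the 4 down share only 3, so (2,1) = 3.
(2,2) = 12 − 3 = 9 completes the 12 across.
(1,1) = 8 − 7 = 1 completes the 8 across.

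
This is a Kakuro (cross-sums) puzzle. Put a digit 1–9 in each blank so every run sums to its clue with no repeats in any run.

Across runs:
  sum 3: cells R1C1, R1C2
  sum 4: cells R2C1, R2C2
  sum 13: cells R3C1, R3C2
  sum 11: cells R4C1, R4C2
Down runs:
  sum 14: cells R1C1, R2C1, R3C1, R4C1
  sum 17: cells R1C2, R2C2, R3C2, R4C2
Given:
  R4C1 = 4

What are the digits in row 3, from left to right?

7 6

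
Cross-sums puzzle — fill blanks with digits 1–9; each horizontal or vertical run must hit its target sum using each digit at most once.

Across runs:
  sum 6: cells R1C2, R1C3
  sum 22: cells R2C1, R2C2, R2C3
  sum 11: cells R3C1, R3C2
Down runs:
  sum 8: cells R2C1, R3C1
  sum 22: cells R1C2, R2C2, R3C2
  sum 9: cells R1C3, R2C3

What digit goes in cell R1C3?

1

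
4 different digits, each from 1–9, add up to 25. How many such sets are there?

4 distinct digits from 1–9 sum between 10 and 30.
Enumerating: {1,7,8,9}, {2,6,8,9}, {3,5,8,9}, {3,6,7,9}, {4,5,7,9}, {4,6,7,8}.

6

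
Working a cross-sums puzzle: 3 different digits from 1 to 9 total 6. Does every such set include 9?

No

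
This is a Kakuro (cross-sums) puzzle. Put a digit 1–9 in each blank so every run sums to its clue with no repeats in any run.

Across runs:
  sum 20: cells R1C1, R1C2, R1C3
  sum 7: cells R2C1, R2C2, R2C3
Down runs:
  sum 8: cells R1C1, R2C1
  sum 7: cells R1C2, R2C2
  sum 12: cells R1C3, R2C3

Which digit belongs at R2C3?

7 in 3 cells must be {1,2,4}.
The 7 across and the 12 down share only 4, so R2C3 = 4.
R1C3 = 12 − 4 = 8 completes the 12 down.
Nothing is forced directly, so branch on R1C2, whose candidates are 3 or 5. If R1C2 = 3: then R1C1 would have to be in {9} for the 20 across but in {1,2,3,5,6,7} for the 8 down — contradiction. So R1C2 = 5.
R1C1 = 20 − 13 = 7 completes the 20 across.
R2C1 = 8 − 7 = 1 completes the 8 down.
R2C2 = 7 − 5 = 2 completes the 7 across.

4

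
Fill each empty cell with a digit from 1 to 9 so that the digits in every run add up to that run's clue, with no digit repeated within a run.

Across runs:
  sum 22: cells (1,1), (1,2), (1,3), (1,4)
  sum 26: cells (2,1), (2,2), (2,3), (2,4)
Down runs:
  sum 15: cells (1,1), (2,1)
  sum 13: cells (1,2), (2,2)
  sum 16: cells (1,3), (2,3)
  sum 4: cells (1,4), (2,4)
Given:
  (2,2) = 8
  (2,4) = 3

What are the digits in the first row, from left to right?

16 in 2 cells must be {7,9}; 4 in 2 cells must be {1,3}.
(1,2) = 13 − 8 = 5 completes the 13 down.
(1,4) = 4 − 3 = 1 completes the 4 down.
Given what's placed, (2,3) must be 9 to fit the 26 across and 16 down.
(1,3) = 16 − 9 = 7 completes the 16 down.
(2,1) = 26 − 20 = 6 completes the 26 across.
(1,1) = 22 − 13 = 9 completes the 22 across.

9, 5, 7, 1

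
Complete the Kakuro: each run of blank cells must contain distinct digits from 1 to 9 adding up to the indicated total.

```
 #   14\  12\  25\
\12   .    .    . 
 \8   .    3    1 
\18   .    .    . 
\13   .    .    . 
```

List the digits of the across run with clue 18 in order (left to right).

5 6 7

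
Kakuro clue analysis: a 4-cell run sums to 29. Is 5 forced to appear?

The only way to make 29 from 4 distinct digits is {5,7,8,9}, which contains 5.

Yes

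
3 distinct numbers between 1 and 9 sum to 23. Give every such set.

{6,8,9}

3 distinct digits from 1–9 sum between 6 and 24.
Only one set works: {6,8,9}.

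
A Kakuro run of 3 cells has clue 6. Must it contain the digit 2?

Yes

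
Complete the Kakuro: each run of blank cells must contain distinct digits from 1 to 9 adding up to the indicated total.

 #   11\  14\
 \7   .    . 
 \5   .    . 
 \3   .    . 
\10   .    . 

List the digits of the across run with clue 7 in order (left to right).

5 2

3 in 2 cells must be {1,2}; 11 in 4 cells must be {1,2,3,5}.
Nothing is forced directly, so branch on R4C1, whose candidates are 1 or 2 or 3. If R4C1 = 1: that forces R3C1 = 2, R3C2 = 1, after which R4C2 would have to be in {9} for the 10 across but in {2,3,4,5,6,7,8} for the 14 down — contradiction. If R4C1 = 2: that forces R3C1 = 1, R3C2 = 2, R4C2 = 8, R2C1 = 3, after which R2C2 would have to be in {2} for the 5 across but in {1,3} for the 14 down — contradiction. So R4C1 = 3.
R4C2 = 10 − 3 = 7 completes the 10 across.
Nothing is forced directly, so branch on R2C1, whose candidates are 1 or 2. If R2C1 = 2: then R2C2 would have to be in {3} for the 5 across but in {1,2,4} for the 14 down — contradiction. So R2C1 = 1.
R2C2 = 5 − 1 = 4 completes the 5 across.
R3C1 = 2: the only remaining digit allowed by both the 3 across and the 11 down.
R3C2 = 3 − 2 = 1 completes the 3 across.
R1C1 = 11 − 6 = 5 completes the 11 down.
R1C2 = 7 − 5 = 2 completes the 7 across.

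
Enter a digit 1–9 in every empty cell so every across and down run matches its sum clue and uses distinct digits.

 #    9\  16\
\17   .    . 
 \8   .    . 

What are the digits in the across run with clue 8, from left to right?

17 in 2 cells must be {8,9}; 16 in 2 cells must be {7,9}.
The 17 across and the 9 down share only 8, so R1C1 = 8.
R1C2 = 17 − 8 = 9 completes the 17 across.
R2C1 = 9 − 8 = 1 completes the 9 down.
R2C2 = 8 − 1 = 7 completes the 8 across.

1 7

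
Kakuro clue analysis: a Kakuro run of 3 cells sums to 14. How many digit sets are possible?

3 distinct digits from 1–9 sum between 6 and 24.

8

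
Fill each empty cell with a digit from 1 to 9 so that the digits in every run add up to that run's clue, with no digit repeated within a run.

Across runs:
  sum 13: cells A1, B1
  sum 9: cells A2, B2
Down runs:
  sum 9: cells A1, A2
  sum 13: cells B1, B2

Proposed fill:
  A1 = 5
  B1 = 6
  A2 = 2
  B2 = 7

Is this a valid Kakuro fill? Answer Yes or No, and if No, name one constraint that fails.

No — the down run A1–A2 sums to 7, not 9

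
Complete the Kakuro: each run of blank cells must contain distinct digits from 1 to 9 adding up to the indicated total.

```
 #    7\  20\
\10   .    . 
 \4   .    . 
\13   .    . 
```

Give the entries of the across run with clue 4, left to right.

1 3

4 in 2 cells must be {1,3}; 7 in 3 cells must be {1,2,4}.
The 4 across and the 7 down share only 1, so R2C1 = 1.
R2C2 = 4 − 1 = 3 completes the 4 across.
Given what's placed, R3C1 must be 4 to fit the 13 across and 7 down.
R3C2 = 13 − 4 = 9 completes the 13 across.
R1C1 = 7 − 5 = 2 completes the 7 down.
R1C2 = 10 − 2 = 8 completes the 10 across.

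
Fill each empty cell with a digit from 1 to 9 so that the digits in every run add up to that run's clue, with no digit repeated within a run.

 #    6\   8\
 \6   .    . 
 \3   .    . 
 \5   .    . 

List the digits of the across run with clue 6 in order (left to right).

1 5

3 in 2 cells must be {1,2}; 6 in 3 cells must be {1,2,3}.
Nothing is forced directly, so branch on R1C1, whose candidates are 1 or 2. If R1C1 = 2: that forces R1C2 = 4, R2C1 = 1, after which R2C2 would have to be in {2} for the 3 across but in {1,3} for the 8 down — contradiction. So R1C1 = 1.
R1C2 = 6 − 1 = 5 completes the 6 across.
Given what's placed, R2C1 must be 2 to fit the 3 across and 6 down.
R2C2 = 3 − 2 = 1 completes the 3 across.
R3C1 = 6 − 3 = 3 completes the 6 down.
R3C2 = 5 − 3 = 2 completes the 5 across.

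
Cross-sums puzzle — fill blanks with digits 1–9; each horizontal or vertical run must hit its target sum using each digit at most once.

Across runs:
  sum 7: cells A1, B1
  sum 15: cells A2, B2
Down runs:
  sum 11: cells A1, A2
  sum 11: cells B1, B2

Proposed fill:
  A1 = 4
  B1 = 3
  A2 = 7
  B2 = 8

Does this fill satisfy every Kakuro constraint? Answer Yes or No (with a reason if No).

Across: 4+3=7; 7+8=15. Down: 4+7=11; 3+8=11. No digit repeats within any run.

Yes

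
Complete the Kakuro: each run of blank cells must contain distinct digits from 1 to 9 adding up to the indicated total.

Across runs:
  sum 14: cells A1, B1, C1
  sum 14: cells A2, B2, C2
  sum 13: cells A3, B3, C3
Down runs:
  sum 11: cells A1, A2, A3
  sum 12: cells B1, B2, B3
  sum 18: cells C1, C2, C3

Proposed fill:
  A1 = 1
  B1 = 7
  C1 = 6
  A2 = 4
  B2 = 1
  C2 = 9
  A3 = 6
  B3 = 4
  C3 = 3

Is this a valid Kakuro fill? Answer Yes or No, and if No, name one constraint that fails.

Across: 1+7+6=14; 4+1+9=14; 6+4+3=13. Down: 1+4+6=11; 7+1+4=12; 6+9+3=18. No digit repeats within any run.

Yes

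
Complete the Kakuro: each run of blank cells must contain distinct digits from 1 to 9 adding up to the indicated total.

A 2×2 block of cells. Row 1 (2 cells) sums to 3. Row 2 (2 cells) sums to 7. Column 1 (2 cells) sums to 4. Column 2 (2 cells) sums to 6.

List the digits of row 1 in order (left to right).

1, 2

3 in 2 cells must be {1,2}; 4 in 2 cells must be {1,3}.
The 3 across and the 4 down share only 1, so (1,1) = 1.
(1,2) = 3 − 1 = 2 completes the 3 across.
(2,1) = 4 − 1 = 3 completes the 4 down.
(2,2) = 7 − 3 = 4 completes the 7 across.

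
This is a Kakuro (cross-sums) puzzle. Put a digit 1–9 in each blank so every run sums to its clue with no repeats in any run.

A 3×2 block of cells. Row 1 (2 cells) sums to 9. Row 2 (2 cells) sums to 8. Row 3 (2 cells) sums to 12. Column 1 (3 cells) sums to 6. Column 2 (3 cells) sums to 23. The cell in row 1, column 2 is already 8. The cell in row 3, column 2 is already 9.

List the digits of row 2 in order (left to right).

2 6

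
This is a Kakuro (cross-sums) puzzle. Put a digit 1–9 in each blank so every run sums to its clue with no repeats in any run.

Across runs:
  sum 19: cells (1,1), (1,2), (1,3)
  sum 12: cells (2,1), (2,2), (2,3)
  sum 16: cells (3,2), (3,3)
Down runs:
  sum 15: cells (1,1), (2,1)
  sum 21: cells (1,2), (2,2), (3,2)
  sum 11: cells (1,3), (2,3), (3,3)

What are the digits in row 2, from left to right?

6 5 1

16 in 2 cells must be {7,9}.
Only 7 fits (3,3) under both its across sum 16 and down sum 11.
Given what's placed, (1,3) must be 3 to fit the 19 across and 11 down.
(2,3) = 11 − 10 = 1 completes the 11 down.
(3,2) = 16 − 7 = 9 completes the 16 across.
(1,2) = 7: the only remaining digit allowed by both the 19 across and the 21 down.
(2,2) = 21 − 16 = 5 completes the 21 down.
(1,1) = 19 − 10 = 9 completes the 19 across.
(2,1) = 12 − 6 = 6 completes the 12 across.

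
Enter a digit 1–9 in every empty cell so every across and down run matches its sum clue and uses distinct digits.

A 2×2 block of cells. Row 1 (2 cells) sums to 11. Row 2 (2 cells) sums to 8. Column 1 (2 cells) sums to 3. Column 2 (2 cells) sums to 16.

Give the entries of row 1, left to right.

2 9

3 in 2 cells must be {1,2}; 16 in 2 cells must be {7,9}.
The 11 across and the 3 down share only 2, so (1,1) = 2.
(1,2) = 11 − 2 = 9 completes the 11 across.
(2,1) = 3 − 2 = 1 completes the 3 down.
(2,2) = 8 − 1 = 7 completes the 8 across.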